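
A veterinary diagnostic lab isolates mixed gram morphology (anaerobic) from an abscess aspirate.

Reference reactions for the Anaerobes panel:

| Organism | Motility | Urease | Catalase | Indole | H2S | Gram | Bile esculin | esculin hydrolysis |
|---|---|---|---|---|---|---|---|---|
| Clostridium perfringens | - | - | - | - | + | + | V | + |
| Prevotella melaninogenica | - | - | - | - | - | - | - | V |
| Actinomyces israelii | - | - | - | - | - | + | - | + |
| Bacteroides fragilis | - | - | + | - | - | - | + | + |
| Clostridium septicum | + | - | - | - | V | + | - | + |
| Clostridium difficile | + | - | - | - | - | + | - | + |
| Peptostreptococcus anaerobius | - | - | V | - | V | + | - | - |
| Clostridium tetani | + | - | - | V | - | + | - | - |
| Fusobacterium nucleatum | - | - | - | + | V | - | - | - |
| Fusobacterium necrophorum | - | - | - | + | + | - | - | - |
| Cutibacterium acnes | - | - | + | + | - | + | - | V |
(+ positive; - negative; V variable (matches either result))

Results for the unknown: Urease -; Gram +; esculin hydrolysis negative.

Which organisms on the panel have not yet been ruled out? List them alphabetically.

esculin hydrolysis -: excludes 5 organisms — 6 left.
Urease -: all 6 remaining candidates are consistent.
Gram +: excludes Prevotella melaninogenica, Fusobacterium nucleatum, Fusobacterium necrophorum — 3 left.

Clostridium tetani, Cutibacterium acnes, Peptostreptococcus anaerobius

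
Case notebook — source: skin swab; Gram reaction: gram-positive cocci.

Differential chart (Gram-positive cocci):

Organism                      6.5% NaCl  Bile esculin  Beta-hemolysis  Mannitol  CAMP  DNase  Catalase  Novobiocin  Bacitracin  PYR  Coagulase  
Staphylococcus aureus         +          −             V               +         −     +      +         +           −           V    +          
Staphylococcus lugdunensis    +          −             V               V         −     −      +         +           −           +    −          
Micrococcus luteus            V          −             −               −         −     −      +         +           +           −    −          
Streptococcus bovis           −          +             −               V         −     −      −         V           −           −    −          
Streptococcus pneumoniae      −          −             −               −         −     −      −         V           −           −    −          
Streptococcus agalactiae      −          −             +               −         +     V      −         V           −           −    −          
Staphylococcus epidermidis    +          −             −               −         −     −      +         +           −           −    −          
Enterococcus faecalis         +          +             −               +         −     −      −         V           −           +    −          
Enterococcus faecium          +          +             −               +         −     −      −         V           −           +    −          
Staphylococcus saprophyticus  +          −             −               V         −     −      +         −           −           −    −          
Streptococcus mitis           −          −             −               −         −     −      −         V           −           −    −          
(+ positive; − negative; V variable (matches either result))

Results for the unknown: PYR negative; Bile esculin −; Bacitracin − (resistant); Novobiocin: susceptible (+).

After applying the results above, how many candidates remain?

5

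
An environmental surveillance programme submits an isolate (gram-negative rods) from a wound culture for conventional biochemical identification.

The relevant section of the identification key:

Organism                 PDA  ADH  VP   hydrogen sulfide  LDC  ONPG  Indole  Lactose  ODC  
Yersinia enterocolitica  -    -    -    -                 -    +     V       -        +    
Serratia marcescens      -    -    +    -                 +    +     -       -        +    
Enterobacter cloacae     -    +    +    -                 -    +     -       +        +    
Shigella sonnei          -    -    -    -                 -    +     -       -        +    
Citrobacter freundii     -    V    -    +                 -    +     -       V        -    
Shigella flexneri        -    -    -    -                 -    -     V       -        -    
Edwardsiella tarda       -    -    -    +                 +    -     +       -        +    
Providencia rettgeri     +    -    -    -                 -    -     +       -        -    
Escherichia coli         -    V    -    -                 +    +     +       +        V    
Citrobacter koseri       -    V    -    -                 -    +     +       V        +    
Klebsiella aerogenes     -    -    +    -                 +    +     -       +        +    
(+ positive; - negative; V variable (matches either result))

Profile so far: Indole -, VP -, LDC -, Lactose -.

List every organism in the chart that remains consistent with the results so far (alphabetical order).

Lactose -: excludes Enterobacter cloacae, Escherichia coli, Klebsiella aerogenes — 8 left.
LDC -: excludes Serratia marcescens, Edwardsiella tarda — 6 left.
VP -: all 6 remaining candidates are consistent.
Indole -: excludes Providencia rettgeri, Citrobacter koseri — 4 left.

Citrobacter freundii, Shigella flexneri, Shigella sonnei, Yersinia enterocolitica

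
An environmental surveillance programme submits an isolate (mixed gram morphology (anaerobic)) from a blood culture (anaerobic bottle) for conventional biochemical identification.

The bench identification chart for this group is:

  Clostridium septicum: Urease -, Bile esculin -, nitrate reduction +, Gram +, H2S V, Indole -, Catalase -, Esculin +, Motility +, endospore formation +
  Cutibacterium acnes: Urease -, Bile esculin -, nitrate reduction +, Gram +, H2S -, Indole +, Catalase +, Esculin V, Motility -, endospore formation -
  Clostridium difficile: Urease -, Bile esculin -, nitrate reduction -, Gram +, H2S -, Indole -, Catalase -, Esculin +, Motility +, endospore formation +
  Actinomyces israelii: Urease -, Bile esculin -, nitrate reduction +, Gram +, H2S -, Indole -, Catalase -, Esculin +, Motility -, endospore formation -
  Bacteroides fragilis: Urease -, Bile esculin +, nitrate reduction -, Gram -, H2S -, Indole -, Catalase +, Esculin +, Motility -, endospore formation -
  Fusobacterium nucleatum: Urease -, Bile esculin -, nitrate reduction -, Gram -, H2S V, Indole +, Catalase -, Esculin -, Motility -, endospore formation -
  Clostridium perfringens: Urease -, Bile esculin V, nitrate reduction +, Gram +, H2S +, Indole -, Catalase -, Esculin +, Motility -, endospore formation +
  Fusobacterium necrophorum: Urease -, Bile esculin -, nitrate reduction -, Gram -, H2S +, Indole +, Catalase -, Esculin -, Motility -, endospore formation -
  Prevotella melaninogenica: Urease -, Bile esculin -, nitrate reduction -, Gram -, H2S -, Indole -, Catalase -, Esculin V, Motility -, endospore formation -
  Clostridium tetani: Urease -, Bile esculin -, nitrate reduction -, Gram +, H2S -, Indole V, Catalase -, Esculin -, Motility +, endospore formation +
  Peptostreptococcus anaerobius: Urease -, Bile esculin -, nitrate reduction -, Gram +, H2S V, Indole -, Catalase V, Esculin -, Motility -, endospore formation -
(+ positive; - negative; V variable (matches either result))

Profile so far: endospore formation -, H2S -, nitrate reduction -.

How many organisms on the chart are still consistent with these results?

4

H2S -: excludes Clostridium perfringens, Fusobacterium necrophorum — 9 left.
nitrate reduction -: excludes Clostridium septicum, Cutibacterium acnes, Actinomyces israelii — 6 left.
endospore formation -: excludes Clostridium difficile, Clostridium tetani — 4 left.
Still consistent: Bacteroides fragilis, Fusobacterium nucleatum, Peptostreptococcus anaerobius, Prevotella melaninogenica.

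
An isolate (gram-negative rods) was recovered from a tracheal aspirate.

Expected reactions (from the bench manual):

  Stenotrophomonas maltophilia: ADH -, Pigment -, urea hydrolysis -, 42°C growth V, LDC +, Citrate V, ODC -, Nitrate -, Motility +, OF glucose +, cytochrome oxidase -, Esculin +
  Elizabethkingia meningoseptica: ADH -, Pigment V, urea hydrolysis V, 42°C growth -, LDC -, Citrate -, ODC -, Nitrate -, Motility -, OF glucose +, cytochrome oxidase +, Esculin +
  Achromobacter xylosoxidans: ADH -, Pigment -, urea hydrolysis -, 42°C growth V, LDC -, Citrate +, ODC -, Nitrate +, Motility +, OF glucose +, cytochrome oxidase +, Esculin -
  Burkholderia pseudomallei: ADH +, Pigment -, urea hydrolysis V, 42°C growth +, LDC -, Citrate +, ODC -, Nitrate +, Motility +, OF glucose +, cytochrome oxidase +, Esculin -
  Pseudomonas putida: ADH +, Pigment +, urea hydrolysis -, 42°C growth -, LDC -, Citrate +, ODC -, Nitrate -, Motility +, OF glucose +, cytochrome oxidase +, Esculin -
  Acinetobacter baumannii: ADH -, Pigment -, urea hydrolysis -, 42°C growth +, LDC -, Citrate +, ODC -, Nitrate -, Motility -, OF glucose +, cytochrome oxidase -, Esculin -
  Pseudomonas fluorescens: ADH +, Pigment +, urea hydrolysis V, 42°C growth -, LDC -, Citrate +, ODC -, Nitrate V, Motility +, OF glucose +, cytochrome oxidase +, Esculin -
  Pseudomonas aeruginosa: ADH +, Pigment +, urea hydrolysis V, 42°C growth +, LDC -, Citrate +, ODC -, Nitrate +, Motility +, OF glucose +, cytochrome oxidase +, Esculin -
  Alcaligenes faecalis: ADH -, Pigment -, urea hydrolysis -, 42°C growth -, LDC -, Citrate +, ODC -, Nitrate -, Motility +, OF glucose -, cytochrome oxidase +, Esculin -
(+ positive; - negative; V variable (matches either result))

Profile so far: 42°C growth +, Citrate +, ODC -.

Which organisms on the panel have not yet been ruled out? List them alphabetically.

Achromobacter xylosoxidans, Acinetobacter baumannii, Burkholderia pseudomallei, Pseudomonas aeruginosa, Stenotrophomonas maltophilia

42°C growth +: excludes Elizabethkingia meningoseptica, Pseudomonas putida, Pseudomonas fluorescens, Alcaligenes faecalis — 5 left.
ODC -: all 5 remaining candidates are consistent.
Citrate +: all 5 remaining candidates are consistent.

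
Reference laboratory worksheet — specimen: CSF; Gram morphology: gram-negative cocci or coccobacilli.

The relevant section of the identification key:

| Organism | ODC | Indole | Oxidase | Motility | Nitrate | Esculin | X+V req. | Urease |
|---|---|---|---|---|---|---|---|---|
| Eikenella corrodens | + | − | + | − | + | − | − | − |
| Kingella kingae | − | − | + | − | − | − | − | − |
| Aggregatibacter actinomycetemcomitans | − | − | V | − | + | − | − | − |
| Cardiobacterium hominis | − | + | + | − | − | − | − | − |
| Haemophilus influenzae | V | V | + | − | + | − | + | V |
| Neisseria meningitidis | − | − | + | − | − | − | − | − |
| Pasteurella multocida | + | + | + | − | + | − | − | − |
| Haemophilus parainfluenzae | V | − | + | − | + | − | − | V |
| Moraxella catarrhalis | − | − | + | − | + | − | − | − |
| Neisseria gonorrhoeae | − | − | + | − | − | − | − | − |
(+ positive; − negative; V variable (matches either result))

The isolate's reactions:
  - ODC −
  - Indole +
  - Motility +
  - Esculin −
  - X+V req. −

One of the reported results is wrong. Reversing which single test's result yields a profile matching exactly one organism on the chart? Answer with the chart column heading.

As reported, no row in the chart matches all 5 reactions.
Reversing ODC → still no organism matches.
Reversing Esculin → still no organism matches.
Reversing Motility (to −) → unique match: Cardiobacterium hominis.
Reversing Indole → still no organism matches.
Reversing X+V req. → still no organism matches.

Motility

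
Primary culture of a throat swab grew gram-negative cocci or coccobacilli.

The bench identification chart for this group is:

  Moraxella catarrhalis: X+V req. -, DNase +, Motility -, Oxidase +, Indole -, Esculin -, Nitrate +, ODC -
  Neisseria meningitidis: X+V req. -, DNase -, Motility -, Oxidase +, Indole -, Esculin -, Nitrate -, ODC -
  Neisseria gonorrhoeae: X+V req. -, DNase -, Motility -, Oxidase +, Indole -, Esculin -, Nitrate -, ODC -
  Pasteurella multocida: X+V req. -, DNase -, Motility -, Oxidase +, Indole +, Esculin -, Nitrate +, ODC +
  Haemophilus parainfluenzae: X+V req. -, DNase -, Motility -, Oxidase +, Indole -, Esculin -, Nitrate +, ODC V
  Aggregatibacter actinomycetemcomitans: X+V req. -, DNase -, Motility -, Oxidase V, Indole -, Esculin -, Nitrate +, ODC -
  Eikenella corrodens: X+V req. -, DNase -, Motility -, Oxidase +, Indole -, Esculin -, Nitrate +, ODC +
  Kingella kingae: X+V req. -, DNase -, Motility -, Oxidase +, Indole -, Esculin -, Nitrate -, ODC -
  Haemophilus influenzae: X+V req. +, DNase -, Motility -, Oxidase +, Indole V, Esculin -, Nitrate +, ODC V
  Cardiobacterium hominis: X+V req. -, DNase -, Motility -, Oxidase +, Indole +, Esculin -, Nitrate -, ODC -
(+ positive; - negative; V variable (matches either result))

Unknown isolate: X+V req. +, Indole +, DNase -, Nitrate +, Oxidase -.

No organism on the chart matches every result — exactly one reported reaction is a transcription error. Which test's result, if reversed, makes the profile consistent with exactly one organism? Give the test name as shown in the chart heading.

As reported, no row in the chart matches all 5 reactions.
Reversing DNase → still no organism matches.
Reversing Oxidase (to +) → unique match: Haemophilus influenzae.
Reversing X+V req. → still no organism matches.
Reversing Nitrate → still no organism matches.
Reversing Indole → still no organism matches.

Oxidase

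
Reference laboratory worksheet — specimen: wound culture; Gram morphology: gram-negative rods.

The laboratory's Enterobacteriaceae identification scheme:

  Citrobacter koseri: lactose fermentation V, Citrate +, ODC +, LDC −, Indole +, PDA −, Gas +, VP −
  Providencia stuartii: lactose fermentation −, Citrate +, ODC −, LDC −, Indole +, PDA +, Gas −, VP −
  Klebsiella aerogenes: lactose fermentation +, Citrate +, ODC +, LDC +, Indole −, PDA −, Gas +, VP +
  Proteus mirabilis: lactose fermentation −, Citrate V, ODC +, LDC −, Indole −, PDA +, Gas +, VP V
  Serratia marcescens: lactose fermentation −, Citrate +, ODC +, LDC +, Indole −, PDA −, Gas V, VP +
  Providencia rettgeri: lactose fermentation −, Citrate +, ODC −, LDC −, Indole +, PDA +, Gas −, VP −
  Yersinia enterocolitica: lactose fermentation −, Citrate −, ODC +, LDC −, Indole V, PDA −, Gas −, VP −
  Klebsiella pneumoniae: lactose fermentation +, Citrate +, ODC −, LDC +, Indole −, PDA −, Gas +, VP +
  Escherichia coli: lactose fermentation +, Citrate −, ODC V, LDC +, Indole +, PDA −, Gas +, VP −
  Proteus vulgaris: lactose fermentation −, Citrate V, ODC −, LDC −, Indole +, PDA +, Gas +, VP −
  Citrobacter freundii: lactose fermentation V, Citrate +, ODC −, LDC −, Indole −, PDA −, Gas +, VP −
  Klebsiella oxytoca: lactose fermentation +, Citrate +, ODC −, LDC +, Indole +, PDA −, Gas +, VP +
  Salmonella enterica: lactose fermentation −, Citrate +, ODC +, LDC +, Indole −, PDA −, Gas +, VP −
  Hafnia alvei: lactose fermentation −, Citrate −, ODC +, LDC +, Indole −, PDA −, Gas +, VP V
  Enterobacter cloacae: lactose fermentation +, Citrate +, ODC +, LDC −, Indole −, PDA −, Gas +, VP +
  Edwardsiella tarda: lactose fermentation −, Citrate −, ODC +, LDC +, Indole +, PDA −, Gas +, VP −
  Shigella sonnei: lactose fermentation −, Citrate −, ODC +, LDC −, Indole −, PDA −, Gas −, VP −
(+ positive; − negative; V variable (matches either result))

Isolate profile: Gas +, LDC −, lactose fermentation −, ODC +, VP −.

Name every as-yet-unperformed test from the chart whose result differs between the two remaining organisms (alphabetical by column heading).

Indole, PDA

Gas +: excludes Providencia stuartii, Providencia rettgeri, Yersinia enterocolitica, Shigella sonnei — 13 left.
lactose fermentation −: excludes 5 organisms — 8 left.
LDC −: excludes Serratia marcescens, Salmonella enterica, Hafnia alvei, Edwardsiella tarda — 4 left.
VP −: all 4 remaining candidates are consistent.
ODC +: excludes Proteus vulgaris, Citrobacter freundii — 2 left.
Two candidates remain: Citrobacter koseri and Proteus mirabilis.
  Citrate: + vs V — variable for at least one, does not separate.
  Indole: Citrobacter koseri +, Proteus mirabilis − — discriminates.
  PDA: Citrobacter koseri −, Proteus mirabilis + — discriminates.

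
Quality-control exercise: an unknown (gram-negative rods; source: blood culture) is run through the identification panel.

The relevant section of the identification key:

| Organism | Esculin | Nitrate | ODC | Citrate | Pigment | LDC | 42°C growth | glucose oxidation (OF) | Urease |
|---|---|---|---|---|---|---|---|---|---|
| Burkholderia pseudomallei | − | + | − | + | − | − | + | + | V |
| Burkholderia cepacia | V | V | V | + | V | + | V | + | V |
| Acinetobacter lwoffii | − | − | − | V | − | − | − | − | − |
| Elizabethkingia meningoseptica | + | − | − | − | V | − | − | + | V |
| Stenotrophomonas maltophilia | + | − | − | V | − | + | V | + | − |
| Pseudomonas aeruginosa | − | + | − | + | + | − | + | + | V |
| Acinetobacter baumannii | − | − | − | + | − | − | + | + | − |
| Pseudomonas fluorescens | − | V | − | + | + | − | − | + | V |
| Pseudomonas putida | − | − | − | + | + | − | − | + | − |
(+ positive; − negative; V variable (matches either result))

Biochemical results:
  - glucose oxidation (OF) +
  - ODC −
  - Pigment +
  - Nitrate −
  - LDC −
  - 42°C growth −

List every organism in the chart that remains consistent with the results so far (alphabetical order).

Elizabethkingia meningoseptica, Pseudomonas fluorescens, Pseudomonas putida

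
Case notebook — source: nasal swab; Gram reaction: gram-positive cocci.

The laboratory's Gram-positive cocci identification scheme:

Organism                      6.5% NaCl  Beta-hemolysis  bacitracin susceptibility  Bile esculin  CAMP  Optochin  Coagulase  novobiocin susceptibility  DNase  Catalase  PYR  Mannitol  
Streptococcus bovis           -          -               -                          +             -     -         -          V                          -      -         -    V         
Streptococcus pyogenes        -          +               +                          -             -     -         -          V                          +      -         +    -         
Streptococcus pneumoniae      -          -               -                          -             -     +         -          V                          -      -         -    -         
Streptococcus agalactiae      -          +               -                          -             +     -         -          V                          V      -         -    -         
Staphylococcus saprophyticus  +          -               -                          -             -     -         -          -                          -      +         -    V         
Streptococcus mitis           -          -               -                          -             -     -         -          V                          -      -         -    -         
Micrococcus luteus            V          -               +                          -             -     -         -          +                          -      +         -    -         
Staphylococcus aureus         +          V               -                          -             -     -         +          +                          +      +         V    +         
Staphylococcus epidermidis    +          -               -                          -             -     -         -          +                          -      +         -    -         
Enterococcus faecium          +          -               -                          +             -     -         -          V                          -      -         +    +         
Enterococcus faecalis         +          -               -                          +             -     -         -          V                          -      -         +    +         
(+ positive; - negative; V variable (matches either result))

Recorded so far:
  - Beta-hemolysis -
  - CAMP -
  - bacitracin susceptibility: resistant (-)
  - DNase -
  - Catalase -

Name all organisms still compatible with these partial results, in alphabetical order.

bacitracin susceptibility -: excludes Streptococcus pyogenes, Micrococcus luteus — 9 left.
DNase -: excludes Staphylococcus aureus — 8 left.
Beta-hemolysis -: excludes Streptococcus agalactiae — 7 left.
CAMP -: all 7 remaining candidates are consistent.
Catalase -: excludes Staphylococcus saprophyticus, Staphylococcus epidermidis — 5 left.

Enterococcus faecalis, Enterococcus faecium, Streptococcus bovis, Streptococcus mitis, Streptococcus pneumoniae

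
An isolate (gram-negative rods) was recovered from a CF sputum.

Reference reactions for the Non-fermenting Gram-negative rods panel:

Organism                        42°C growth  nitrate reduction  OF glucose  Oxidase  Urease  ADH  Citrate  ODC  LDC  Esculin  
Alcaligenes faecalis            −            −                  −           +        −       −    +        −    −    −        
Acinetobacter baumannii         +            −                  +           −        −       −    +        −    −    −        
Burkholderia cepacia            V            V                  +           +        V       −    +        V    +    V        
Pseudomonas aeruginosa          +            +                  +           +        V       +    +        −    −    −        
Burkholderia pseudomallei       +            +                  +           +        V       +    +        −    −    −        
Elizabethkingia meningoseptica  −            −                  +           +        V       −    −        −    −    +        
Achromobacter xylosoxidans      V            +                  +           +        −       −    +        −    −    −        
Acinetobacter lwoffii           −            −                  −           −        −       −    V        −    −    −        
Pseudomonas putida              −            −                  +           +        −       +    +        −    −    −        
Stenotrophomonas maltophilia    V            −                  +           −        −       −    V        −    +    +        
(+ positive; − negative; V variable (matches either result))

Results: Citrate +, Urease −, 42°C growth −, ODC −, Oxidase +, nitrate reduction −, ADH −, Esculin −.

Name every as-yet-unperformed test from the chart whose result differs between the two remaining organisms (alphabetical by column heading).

Oxidase +: excludes Acinetobacter baumannii, Acinetobacter lwoffii, Stenotrophomonas maltophilia — 7 left.
Urease −: all 7 remaining candidates are consistent.
Citrate +: excludes Elizabethkingia meningoseptica — 6 left.
Esculin −: all 6 remaining candidates are consistent.
42°C growth −: excludes Pseudomonas aeruginosa, Burkholderia pseudomallei — 4 left.
ODC −: all 4 remaining candidates are consistent.
nitrate reduction −: excludes Achromobacter xylosoxidans — 3 left.
ADH −: excludes Pseudomonas putida — 2 left.
Two candidates remain: Alcaligenes faecalis and Burkholderia cepacia.
  OF glucose: Alcaligenes faecalis −, Burkholderia cepacia + — discriminates.
  LDC: Alcaligenes faecalis −, Burkholderia cepacia + — discriminates.

LDC, OF glucose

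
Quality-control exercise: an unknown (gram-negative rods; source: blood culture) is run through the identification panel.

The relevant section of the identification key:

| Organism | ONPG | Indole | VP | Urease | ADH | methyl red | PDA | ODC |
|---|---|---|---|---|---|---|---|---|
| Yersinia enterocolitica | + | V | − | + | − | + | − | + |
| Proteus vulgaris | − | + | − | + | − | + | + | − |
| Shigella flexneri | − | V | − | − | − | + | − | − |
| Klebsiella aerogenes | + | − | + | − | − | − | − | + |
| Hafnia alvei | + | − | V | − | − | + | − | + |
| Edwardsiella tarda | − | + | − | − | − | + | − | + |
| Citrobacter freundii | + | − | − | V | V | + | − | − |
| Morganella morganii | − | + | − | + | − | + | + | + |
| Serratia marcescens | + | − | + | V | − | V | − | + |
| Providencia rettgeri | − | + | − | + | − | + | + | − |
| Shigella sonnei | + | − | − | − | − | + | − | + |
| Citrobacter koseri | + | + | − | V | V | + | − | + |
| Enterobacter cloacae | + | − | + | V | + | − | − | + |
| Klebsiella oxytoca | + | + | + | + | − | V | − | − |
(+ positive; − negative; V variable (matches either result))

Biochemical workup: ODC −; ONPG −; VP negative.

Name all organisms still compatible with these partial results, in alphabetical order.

Proteus vulgaris, Providencia rettgeri, Shigella flexneri

ONPG −: excludes 9 organisms — 5 left.
VP −: all 5 remaining candidates are consistent.
ODC −: excludes Edwardsiella tarda, Morganella morganii — 3 left.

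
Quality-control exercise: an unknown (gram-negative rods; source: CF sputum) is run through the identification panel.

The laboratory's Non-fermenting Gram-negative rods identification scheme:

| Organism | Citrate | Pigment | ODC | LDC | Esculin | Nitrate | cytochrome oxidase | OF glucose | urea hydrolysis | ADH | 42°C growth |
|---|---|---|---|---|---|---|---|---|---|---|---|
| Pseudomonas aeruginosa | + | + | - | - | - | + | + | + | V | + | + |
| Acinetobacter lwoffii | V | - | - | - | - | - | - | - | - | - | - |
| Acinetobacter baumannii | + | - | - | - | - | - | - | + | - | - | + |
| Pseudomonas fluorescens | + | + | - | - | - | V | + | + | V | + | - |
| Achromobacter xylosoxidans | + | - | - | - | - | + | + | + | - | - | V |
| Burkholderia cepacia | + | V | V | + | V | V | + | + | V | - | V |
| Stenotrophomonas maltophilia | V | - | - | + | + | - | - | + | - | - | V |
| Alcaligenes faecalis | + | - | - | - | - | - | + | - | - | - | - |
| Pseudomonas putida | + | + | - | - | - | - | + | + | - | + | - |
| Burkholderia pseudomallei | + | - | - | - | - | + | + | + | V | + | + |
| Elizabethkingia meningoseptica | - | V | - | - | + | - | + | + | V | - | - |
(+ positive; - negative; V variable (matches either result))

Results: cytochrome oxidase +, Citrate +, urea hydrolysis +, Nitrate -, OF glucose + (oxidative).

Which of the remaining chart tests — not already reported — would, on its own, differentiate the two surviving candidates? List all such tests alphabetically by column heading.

cytochrome oxidase +: excludes Acinetobacter lwoffii, Acinetobacter baumannii, Stenotrophomonas maltophilia — 8 left.
Citrate +: excludes Elizabethkingia meningoseptica — 7 left.
urea hydrolysis +: excludes Achromobacter xylosoxidans, Alcaligenes faecalis, Pseudomonas putida — 4 left.
OF glucose +: all 4 remaining candidates are consistent.
Nitrate -: excludes Pseudomonas aeruginosa, Burkholderia pseudomallei — 2 left.
Two candidates remain: Burkholderia cepacia and Pseudomonas fluorescens.
  Pigment: V vs + — variable for at least one, does not separate.
  ODC: V vs - — variable for at least one, does not separate.
  LDC: Burkholderia cepacia +, Pseudomonas fluorescens - — discriminates.
  Esculin: V vs - — variable for at least one, does not separate.
  ADH: Burkholderia cepacia -, Pseudomonas fluorescens + — discriminates.
  42°C growth: V vs - — variable for at least one, does not separate.

ADH, LDC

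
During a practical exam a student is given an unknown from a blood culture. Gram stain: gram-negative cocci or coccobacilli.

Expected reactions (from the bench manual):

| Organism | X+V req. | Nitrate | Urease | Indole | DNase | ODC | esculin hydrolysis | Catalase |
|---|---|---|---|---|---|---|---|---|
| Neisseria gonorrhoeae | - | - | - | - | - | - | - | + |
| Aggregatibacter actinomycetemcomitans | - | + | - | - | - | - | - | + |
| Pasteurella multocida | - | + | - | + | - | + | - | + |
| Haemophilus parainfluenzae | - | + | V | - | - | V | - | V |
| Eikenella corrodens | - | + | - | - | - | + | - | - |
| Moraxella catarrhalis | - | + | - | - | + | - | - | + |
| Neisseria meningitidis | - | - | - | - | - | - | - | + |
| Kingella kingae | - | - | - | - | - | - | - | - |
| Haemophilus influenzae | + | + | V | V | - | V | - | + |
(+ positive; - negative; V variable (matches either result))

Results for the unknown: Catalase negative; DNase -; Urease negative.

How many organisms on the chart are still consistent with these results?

3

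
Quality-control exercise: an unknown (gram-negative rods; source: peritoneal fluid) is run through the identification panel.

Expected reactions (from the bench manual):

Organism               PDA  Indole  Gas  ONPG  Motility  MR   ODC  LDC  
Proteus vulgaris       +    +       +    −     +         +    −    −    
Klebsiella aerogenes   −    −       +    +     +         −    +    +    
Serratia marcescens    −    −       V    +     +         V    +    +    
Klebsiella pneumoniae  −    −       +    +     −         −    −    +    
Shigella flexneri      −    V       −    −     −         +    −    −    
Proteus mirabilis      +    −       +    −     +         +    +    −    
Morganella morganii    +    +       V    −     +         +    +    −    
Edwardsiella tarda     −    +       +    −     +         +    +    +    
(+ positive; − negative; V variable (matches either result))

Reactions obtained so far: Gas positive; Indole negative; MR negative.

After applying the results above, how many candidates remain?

MR −: excludes 5 organisms — 3 left.
Indole −: all 3 remaining candidates are consistent.
Gas +: all 3 remaining candidates are consistent.
Still consistent: Klebsiella aerogenes, Klebsiella pneumoniae, Serratia marcescens.

3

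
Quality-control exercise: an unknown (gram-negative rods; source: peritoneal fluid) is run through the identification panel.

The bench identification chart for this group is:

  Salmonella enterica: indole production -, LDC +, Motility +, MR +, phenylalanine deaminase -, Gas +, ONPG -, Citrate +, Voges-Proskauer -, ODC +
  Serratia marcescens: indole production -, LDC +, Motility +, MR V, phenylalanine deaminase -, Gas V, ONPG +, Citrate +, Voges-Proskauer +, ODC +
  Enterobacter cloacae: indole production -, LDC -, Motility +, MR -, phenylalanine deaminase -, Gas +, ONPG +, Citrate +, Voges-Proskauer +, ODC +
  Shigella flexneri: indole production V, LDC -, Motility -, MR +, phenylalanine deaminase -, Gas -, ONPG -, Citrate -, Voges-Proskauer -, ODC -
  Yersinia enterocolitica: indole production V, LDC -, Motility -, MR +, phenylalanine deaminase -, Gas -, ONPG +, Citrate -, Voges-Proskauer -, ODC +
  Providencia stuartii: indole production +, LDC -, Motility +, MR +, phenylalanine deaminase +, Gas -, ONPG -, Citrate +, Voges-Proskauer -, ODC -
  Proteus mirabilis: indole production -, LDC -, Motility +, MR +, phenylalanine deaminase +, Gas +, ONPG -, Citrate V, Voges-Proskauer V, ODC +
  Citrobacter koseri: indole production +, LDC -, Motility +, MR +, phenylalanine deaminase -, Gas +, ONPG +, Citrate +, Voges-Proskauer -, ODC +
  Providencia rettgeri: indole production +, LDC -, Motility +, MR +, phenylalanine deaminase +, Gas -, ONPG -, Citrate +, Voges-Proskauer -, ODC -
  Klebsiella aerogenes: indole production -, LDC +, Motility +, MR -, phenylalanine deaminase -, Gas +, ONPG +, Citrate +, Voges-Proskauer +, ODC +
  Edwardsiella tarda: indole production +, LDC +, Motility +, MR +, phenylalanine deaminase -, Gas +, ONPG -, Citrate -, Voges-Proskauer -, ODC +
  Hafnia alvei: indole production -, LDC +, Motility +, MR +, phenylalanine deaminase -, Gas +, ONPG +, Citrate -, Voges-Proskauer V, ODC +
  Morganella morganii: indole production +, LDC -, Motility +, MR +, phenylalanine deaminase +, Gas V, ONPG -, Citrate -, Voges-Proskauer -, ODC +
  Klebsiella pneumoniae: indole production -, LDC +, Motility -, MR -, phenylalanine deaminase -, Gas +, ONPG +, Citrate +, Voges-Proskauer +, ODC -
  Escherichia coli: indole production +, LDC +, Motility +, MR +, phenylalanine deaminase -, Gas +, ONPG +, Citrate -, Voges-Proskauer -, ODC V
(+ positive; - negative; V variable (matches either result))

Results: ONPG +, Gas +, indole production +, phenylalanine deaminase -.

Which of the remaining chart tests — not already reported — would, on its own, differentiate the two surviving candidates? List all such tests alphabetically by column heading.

Citrate, LDC

phenylalanine deaminase -: excludes Providencia stuartii, Proteus mirabilis, Providencia rettgeri, Morganella morganii — 11 left.
Gas +: excludes Shigella flexneri, Yersinia enterocolitica — 9 left.
ONPG +: excludes Salmonella enterica, Edwardsiella tarda — 7 left.
indole production +: excludes 5 organisms — 2 left.
Two candidates remain: Citrobacter koseri and Escherichia coli.
  LDC: Citrobacter koseri -, Escherichia coli + — discriminates.
  Motility: + vs + — same for both, does not separate.
  MR: + vs + — same for both, does not separate.
  Citrate: Citrobacter koseri +, Escherichia coli - — discriminates.
  Voges-Proskauer: - vs - — same for both, does not separate.
  ODC: + vs V — variable for at least one, does not separate.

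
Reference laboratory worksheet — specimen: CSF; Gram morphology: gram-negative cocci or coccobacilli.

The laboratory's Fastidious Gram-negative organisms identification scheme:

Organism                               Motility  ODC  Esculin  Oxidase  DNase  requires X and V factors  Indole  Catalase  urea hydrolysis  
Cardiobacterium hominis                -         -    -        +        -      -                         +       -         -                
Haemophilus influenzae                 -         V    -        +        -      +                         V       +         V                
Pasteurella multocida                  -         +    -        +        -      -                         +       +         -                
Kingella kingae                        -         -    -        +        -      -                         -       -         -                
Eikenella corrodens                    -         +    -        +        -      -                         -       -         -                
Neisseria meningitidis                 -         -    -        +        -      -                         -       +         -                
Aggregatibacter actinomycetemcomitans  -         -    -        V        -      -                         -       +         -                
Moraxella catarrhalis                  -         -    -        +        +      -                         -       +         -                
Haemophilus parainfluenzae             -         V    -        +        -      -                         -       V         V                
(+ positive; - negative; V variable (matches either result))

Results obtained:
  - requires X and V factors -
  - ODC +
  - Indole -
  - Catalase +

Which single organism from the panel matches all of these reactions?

requires X and V factors -: excludes Haemophilus influenzae — 8 left.
Catalase +: excludes Cardiobacterium hominis, Kingella kingae, Eikenella corrodens — 5 left.
Indole -: excludes Pasteurella multocida — 4 left.
ODC +: excludes Neisseria meningitidis, Aggregatibacter actinomycetemcomitans, Moraxella catarrhalis — 1 left.

Haemophilus parainfluenzae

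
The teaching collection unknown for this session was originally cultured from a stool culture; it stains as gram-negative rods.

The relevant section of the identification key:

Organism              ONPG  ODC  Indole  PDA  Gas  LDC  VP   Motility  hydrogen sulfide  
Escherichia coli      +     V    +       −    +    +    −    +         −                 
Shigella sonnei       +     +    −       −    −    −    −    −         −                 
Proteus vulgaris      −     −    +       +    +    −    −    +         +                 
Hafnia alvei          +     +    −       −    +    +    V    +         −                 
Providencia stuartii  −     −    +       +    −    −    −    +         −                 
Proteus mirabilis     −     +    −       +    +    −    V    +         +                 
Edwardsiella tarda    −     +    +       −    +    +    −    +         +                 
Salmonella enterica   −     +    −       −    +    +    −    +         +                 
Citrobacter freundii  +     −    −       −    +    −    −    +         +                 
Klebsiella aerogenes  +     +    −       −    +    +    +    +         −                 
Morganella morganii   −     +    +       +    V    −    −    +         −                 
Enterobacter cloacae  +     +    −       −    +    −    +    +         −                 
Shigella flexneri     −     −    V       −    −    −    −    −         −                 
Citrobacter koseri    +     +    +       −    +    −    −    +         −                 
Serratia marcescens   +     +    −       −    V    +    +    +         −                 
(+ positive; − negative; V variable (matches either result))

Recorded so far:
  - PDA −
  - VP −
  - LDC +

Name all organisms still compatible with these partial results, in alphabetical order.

Edwardsiella tarda, Escherichia coli, Hafnia alvei, Salmonella enterica

VP −: excludes Klebsiella aerogenes, Enterobacter cloacae, Serratia marcescens — 12 left.
PDA −: excludes Proteus vulgaris, Providencia stuartii, Proteus mirabilis, Morganella morganii — 8 left.
LDC +: excludes Shigella sonnei, Citrobacter freundii, Shigella flexneri, Citrobacter koseri — 4 left.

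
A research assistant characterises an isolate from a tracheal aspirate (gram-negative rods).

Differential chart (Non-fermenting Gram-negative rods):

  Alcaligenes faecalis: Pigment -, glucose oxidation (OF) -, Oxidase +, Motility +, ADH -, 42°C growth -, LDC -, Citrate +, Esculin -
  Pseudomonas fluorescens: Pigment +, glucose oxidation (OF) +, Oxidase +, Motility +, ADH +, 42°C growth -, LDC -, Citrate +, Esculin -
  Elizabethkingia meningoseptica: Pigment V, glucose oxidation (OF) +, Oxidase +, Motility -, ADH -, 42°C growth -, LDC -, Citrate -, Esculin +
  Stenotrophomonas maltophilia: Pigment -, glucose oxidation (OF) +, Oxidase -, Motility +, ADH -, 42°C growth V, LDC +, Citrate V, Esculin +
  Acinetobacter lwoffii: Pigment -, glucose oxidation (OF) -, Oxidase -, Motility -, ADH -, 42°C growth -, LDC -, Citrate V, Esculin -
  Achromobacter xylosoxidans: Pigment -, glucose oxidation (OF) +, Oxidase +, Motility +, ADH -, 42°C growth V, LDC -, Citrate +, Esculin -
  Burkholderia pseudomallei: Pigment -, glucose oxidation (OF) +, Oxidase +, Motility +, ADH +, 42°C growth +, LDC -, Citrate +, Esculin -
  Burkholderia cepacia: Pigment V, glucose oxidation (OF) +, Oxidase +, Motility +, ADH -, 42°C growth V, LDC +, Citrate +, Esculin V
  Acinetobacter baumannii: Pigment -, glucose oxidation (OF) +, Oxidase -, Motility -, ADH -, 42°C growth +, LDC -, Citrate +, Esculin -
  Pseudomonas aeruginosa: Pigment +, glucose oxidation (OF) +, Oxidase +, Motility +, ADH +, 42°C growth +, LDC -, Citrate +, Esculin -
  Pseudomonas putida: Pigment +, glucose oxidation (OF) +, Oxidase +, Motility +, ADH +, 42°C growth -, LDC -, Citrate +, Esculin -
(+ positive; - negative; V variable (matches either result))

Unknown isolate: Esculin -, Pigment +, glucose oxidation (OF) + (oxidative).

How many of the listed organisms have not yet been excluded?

glucose oxidation (OF) +: excludes Alcaligenes faecalis, Acinetobacter lwoffii — 9 left.
Pigment +: excludes Stenotrophomonas maltophilia, Achromobacter xylosoxidans, Burkholderia pseudomallei, Acinetobacter baumannii — 5 left.
Esculin -: excludes Elizabethkingia meningoseptica — 4 left.
Still consistent: Burkholderia cepacia, Pseudomonas aeruginosa, Pseudomonas fluorescens, Pseudomonas putida.

4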